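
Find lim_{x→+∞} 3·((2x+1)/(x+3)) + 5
Evaluate the dominant behaviour as x → +∞; each term tends to a finite value or vanishes.
Limit = 11.

Final answer: 11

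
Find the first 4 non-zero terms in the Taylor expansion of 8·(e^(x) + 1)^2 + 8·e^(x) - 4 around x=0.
44·x^3/3 + 28·x^2 + 40·x + 36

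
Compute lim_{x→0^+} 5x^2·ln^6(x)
This is a 0·∞ indeterminate form at x → 0⁺.
Rewrite the product as 5·ln^6(x) / x^(-2) and apply L'Hôpital, or use the standard hierarchy x^(-2) ≫ |ln x|^6 as x → 0⁺.
The indeterminate product → 0, so the limit = 0.

Final answer: 0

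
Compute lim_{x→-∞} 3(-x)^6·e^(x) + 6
The product is a 0·∞ indeterminate form at x → -∞.
Rewrite the product as 3(-x)^6 / e^(-x) (an ∞/∞ form) and apply L'Hôpital, or use the standard hierarchy e^(|x|) ≫ |(-x)^6| as x → -∞.
The indeterminate product → 0, so the limit = 6.

Final answer: 6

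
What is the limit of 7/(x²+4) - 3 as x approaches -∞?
Evaluate the dominant behaviour as x → -∞; each term tends to a finite value or vanishes.
Limit = -3.

Final answer: -3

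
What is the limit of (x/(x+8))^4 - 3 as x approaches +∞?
As x → +∞: x/(x+8) = 1/(1 + 8/x) → 1, and the 4th power of a limit-1 base also → 1; with the additive constant, 1 - 3 = -2.
Limit = -2.

Final answer: -2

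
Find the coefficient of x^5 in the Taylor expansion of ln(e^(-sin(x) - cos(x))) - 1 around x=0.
Expand to order 5: ln(e^(-sin(x) - cos(x))) - 1 = -x^5/120 - x^4/24 + x^3/6 + x^2/2 - x - 2 + O(x^6).
The coefficient of x^5 is -1/120.

Final answer: -1/120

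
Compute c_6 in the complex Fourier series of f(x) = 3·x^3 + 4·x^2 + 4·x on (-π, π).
Compute the real Fourier coefficients first: a_6 = 4/9, b_6 = -π^2 - 7/6.
Then c_6 = (a_6 − i·b_6)/2 = 2/9 + 7·i/12 + i·π^2/2.

Final answer: 2/9 + 7·i/12 + i·π^2/2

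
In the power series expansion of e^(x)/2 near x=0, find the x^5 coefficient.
Expand to order 5: e^(x)/2 = x^5/240 + x^4/48 + x^3/12 + x^2/4 + x/2 + 1/2 + O(x^6).
The coefficient of x^5 is 1/240.

Final answer: 1/240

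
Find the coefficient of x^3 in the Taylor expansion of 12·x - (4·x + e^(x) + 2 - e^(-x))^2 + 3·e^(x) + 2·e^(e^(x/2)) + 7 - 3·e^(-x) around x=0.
Expand to order 3: 12·x - (4·x + e^(x) + 2 - e^(-x))^2 + 3·e^(x) + 2·e^(e^(x/2)) + 7 - 3·e^(-x) = x^3·(-1/3 + 5·e/24) + x^2·(-36 + e/2) + x·(-6 + e) + 3 + 2·e + O(x^4).
The coefficient of x^3 is -1/3 + 5·e/24.

Final answer: -1/3 + 5·e/24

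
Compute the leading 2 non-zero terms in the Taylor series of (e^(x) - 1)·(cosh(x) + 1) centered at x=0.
x^2 + 2·x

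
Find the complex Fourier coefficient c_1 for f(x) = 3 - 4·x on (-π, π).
Compute the real Fourier coefficients first: a_1 = 0, b_1 = -8.
Then c_1 = (a_1 − i·b_1)/2 = 4·i.

Final answer: 4·i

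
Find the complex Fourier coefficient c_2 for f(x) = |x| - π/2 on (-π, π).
Compute the real Fourier coefficients first: a_2 = 0, b_2 = 0.
Then c_2 = (a_2 − i·b_2)/2 = 0.

Final answer: 0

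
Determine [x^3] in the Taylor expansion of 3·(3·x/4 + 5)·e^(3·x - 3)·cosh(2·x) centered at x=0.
Expand to order 3: 3·(3·x/4 + 5)·e^(3·x - 3)·cosh(2·x) = 1377·x^3·e^(-3)/8 + 417·x^2·e^(-3)/4 + 189·x·e^(-3)/4 + 15·e^(-3) + O(x^4).
The coefficient of x^3 is 1377·e^(-3)/8.

Final answer: 1377·e^(-3)/8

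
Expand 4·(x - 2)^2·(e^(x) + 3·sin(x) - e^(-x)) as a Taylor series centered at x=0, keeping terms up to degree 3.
52·x^3/3 - 80·x^2 + 80·x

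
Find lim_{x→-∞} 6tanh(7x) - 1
Evaluate the dominant behaviour as x → -∞; each term tends to a finite value or vanishes.
Limit = -7.

Final answer: -7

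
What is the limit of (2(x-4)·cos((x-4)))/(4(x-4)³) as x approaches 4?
Both numerator and denominator → 0 as x → 4; this is a 0/0 indeterminate form.
Expand each to leading order near x = 4: numerator ~ 2·(x - 4), denominator ~ 4·(x - 4)^3.
The limit of the ratio is ∞.

Final answer: ∞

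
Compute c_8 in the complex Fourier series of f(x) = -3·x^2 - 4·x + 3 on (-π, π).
Compute the real Fourier coefficients first: a_8 = -3/16, b_8 = 1.
Then c_8 = (a_8 − i·b_8)/2 = -3/32 - i/2.

Final answer: -3/32 - i/2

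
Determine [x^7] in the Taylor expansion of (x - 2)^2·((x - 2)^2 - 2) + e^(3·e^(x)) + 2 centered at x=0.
29521·e^(3)/1680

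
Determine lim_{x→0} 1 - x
Direct substitution at x = 0 gives 1.

Final answer: 1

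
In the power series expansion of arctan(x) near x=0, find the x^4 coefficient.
Expand to order 4: arctan(x) = -x^3/3 + x + O(x^5).
The coefficient of x^4 is 0.

Final answer: 0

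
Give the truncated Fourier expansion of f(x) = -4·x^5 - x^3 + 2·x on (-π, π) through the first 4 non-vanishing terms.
(-944 - 8·π^4 + 158·π^2)·sin(x) + (-19·π^2 + 53/2 + 4·π^4)·sin(2·x) + (-8·π^4/3 - 176/81 + 142·π^2/27)·sin(3·x) + (-2·π^2 - 1/4 + 2·π^4)·sin(4·x)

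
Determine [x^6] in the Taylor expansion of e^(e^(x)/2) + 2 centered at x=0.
Expand to order 6: e^(e^(x)/2) + 2 = 171·x^6·e^(1/2)/5120 + 257·x^5·e^(1/2)/3840 + 49·x^4·e^(1/2)/384 + 11·x^3·e^(1/2)/48 + 3·x^2·e^(1/2)/8 + x·e^(1/2)/2 + e^(1/2) + 2 + O(x^7).
The coefficient of x^6 is 171·e^(1/2)/5120.

Final answer: 171·e^(1/2)/5120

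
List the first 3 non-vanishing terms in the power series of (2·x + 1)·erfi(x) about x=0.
2·x^3/(3·√(π)) + 4·x^2/√(π) + 2·x/√(π)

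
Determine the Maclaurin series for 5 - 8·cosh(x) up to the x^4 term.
-x^4/3 - 4·x^2 - 3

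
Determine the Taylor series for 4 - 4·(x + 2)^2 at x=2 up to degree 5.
-60 - 32·(x - 2) - 4·(x - 2)^2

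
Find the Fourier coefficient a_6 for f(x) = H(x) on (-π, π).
a_6 = (1/π) ∫_{-π}^{π} f(x)·cos(6x) dx.
Evaluate the integral (use parity and integration by parts as needed): a_6 = 0.

Final answer: 0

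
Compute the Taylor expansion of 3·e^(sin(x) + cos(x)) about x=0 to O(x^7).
71·e·x^6/240 + 3·e·x^5/10 - 5·e·x^4/8 - 3·e·x^3/2 + 3·e·x + 3·e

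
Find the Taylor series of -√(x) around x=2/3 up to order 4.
-√(6)/3 - √(6)·(x - 2/3)/4 + 3·√(6)·(x - 2/3)^2/32 - 9·√(6)·(x - 2/3)^3/128 + 135·√(6)·(x - 2/3)^4/2048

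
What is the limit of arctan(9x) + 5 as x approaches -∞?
Evaluate the dominant behaviour as x → -∞; each term tends to a finite value or vanishes.
Limit = 5 - π/2.

Final answer: 5 - π/2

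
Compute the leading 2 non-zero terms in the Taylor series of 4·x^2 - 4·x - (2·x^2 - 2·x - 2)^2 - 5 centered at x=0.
-12·x - 9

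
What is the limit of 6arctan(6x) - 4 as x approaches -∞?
Evaluate the dominant behaviour as x → -∞; each term tends to a finite value or vanishes.
Limit = -3·π - 4.

Final answer: -3·π - 4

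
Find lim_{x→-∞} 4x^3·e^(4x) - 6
The product is a 0·∞ indeterminate form at x → -∞.
Rewrite the product as 4x^3 / e^(-4x) (an ∞/∞ form) and apply L'Hôpital, or use the standard hierarchy e^(4|x|) ≫ |x^3| as x → -∞.
The indeterminate product → 0, so the limit = -6.

Final answer: -6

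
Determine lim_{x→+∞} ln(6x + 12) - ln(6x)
This is an ∞ − ∞ indeterminate form.
Combine the logarithms: ln(6x+12) − ln(6x) = ln((6x+12)/(6x)) = ln(1 + 12/(6x)) → ln(1) = 0.
Limit = 0.

Final answer: 0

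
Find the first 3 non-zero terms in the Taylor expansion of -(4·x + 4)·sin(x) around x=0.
2·x^3/3 - 4·x^2 - 4·x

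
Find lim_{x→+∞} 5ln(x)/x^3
This is an ∞/∞ indeterminate form as x → +∞.
The polynomial denominator x^3 dominates the logarithmic numerator (any positive power of x ≫ ln(x) as x → ∞), so the quotient → 0.
Limit = 0.

Final answer: 0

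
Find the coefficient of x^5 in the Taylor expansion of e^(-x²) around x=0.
Expand to order 5: e^(-x²) = x^4/2 - x^2 + 1 + O(x^6).
The coefficient of x^5 is 0.

Final answer: 0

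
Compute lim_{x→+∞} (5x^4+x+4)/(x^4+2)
This is an ∞/∞ indeterminate form as x → +∞.
Divide numerator and denominator by x^4 and let the lower-order terms vanish; the leading terms give 5/1 = 5.
Limit = 5.

Final answer: 5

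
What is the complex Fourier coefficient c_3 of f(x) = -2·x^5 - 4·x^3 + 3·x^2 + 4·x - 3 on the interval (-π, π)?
Compute the real Fourier coefficients first: a_3 = -4/3, b_3 = -4·π^4/3 + 200/81 + 8·π^2/27.
Then c_3 = (a_3 − i·b_3)/2 = -2/3 - 4·i·π^2/27 - 100·i/81 + 2·i·π^4/3.

Final answer: -2/3 - 4·i·π^2/27 - 100·i/81 + 2·i·π^4/3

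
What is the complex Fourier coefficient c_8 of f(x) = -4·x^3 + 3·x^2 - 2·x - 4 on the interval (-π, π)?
Compute the real Fourier coefficients first: a_8 = 3/16, b_8 = 13/32 + π^2.
Then c_8 = (a_8 − i·b_8)/2 = 3/32 - i·π^2/2 - 13·i/64.

Final answer: 3/32 - i·π^2/2 - 13·i/64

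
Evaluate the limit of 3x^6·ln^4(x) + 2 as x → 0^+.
The product is a 0·∞ indeterminate form at x → 0⁺.
Rewrite the product as 3·ln^4(x) / x^(-6) and apply L'Hôpital, or use the standard hierarchy x^(-6) ≫ |ln x|^4 as x → 0⁺.
The indeterminate product → 0, so the limit = 2.

Final answer: 2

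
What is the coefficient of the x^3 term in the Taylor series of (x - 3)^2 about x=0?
Expand to order 3: (x - 3)^2 = x^2 - 6·x + 9 + O(x^4).
The coefficient of x^3 is 0.

Final answer: 0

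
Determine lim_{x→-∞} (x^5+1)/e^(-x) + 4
The quotient is an ∞/∞ indeterminate form as x → -∞.
Compare growth rates of the dominant terms (exponentials ≫ polynomials ≫ logarithms), or apply L'Hôpital's rule; the quotient → 0.
Adding the constant: 0 + 4 = 4. Limit = 4.

Final answer: 4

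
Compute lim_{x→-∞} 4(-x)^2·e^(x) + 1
The product is a 0·∞ indeterminate form at x → -∞.
Rewrite the product as 4(-x)^2 / e^(-x) (an ∞/∞ form) and apply L'Hôpital, or use the standard hierarchy e^(|x|) ≫ |(-x)^2| as x → -∞.
The indeterminate product → 0, so the limit = 1.

Final answer: 1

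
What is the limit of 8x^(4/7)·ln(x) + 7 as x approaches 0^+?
The product is a 0·∞ indeterminate form at x → 0⁺.
Rewrite the product as 8·ln(x) / x^(-4/7) and apply L'Hôpital, or use the standard hierarchy x^(-4/7) ≫ |ln x| as x → 0⁺.
The indeterminate product → 0, so the limit = 7.

Final answer: 7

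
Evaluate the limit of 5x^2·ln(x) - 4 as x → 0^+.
The product is a 0·∞ indeterminate form at x → 0⁺.
Rewrite the product as 5·ln(x) / x^(-2) and apply L'Hôpital, or use the standard hierarchy x^(-2) ≫ |ln x| as x → 0⁺.
The indeterminate product → 0, so the limit = -4.

Final answer: -4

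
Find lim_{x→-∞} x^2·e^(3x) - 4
The product is a 0·∞ indeterminate form at x → -∞.
Rewrite the product as x^2 / e^(-3x) (an ∞/∞ form) and apply L'Hôpital, or use the standard hierarchy e^(3|x|) ≫ |x^2| as x → -∞.
The indeterminate product → 0, so the limit = -4.

Final answer: -4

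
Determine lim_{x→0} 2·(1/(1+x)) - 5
Direct substitution at x = 0 gives -3.

Final answer: -3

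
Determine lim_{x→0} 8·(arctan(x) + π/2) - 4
Direct substitution at x = 0 gives -4 + 4·π.

Final answer: -4 + 4·π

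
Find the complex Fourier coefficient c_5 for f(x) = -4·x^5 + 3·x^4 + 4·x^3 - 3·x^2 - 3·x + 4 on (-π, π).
Compute the real Fourier coefficients first: a_5 = 444/625 - 24·π^2/25, b_5 = -8·π^4/5 - 1182/625 + 72·π^2/25.
Then c_5 = (a_5 − i·b_5)/2 = -12·π^2/25 + 222/625 - 36·i·π^2/25 + 591·i/625 + 4·i·π^4/5.

Final answer: -12·π^2/25 + 222/625 - 36·i·π^2/25 + 591·i/625 + 4·i·π^4/5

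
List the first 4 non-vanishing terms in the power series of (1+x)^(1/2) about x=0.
x^3/16 - x^2/8 + x/2 + 1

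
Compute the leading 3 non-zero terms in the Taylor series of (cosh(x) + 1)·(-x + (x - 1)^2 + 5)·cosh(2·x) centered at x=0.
29·x^2 - 6·x + 12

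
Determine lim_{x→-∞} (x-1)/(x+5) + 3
Evaluate the dominant behaviour as x → -∞; each term tends to a finite value or vanishes.
Limit = 4.

Final answer: 4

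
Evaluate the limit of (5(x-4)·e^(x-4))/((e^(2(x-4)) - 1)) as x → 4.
Both numerator and denominator → 0 as x → 4; this is a 0/0 indeterminate form.
Expand each to leading order near x = 4: numerator ~ 5·(x - 4), denominator ~ 2·(x - 4).
The limit of the ratio is 5/2.

Final answer: 5/2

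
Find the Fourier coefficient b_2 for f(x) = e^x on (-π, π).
b_2 = (1/π) ∫_{-π}^{π} f(x)·sin(2x) dx.
Evaluate the integral (use parity and integration by parts as needed): b_2 = (2 - 2·e^(2·π))·e^(-π)/(5·π).

Final answer: (2 - 2·e^(2·π))·e^(-π)/(5·π)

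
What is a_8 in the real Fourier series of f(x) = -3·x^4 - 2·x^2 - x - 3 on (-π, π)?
a_8 = (1/π) ∫_{-π}^{π} f(x)·cos(8x) dx.
Evaluate the integral (use parity and integration by parts as needed): a_8 = -3·π^2/8 - 23/256.

Final answer: -3·π^2/8 - 23/256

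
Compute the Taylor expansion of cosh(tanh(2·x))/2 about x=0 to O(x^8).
194·x^6/45 - 7·x^4/3 + x^2 + 1/2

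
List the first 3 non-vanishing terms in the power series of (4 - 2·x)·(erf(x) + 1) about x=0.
-4·x^2/√(π) + x·(-2 + 8/√(π)) + 4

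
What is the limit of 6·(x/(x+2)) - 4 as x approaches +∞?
Evaluate the dominant behaviour as x → +∞; each term tends to a finite value or vanishes.
Limit = 2.

Final answer: 2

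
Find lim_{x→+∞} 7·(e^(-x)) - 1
Evaluate the dominant behaviour as x → +∞; each term tends to a finite value or vanishes.
Limit = -1.

Final answer: -1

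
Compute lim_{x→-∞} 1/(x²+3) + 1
Evaluate the dominant behaviour as x → -∞; each term tends to a finite value or vanishes.
Limit = 1.

Final answer: 1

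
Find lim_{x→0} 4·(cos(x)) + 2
Direct substitution at x = 0 gives 6.

Final answer: 6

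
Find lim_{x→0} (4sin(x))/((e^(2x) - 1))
Both numerator and denominator → 0 as x → 0; this is a 0/0 indeterminate form.
Expand each to leading order near x = 0: numerator ~ 4·x, denominator ~ 2·x.
The limit of the ratio is 2.

Final answer: 2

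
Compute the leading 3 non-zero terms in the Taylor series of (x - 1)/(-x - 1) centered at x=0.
2·x^2 - 2·x + 1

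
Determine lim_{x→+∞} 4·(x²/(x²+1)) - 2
Evaluate the dominant behaviour as x → +∞; each term tends to a finite value or vanishes.
Limit = 2.

Final answer: 2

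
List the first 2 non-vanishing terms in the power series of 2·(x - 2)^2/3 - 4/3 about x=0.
4/3 - 8·x/3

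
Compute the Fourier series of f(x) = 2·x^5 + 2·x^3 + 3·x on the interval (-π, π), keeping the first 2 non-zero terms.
(-76·π^2 + 4·π^4 + 462)·sin(x) + (-2·π^4 - 15 + 8·π^2)·sin(2·x)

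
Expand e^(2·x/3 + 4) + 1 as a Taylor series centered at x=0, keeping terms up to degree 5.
4·x^5·e^(4)/3645 + 2·x^4·e^(4)/243 + 4·x^3·e^(4)/81 + 2·x^2·e^(4)/9 + 2·x·e^(4)/3 + 1 + e^(4)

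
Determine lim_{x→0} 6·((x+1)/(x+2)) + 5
Direct substitution at x = 0 gives 8.

Final answer: 8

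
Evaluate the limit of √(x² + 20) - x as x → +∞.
This is an ∞ − ∞ indeterminate form.
Multiply and divide by the conjugate √(x²+20) + x; the x² terms cancel, leaving 20/(√(x²+20)+x) → 0.
Limit = 0.

Final answer: 0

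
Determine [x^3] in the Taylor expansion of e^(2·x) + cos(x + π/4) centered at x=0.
Expand to order 3: e^(2·x) + cos(x + π/4) = x^3·(√(2)/12 + 4/3) + x^2·(2 - √(2)/4) + x·(2 - √(2)/2) + √(2)/2 + 1 + O(x^4).
The coefficient of x^3 is √(2)/12 + 4/3.

Final answer: √(2)/12 + 4/3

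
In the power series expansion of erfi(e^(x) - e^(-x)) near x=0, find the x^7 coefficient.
Expand to order 7: erfi(e^(x) - e^(-x)) = 1681·x^7/(140·√(π)) + 91·x^5/(10·√(π)) + 6·x^3/√(π) + 4·x/√(π) + O(x^8).
The coefficient of x^7 is 1681/(140·√(π)).

Final answer: 1681/(140·√(π))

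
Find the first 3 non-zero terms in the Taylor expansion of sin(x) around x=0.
x^5/120 - x^3/6 + x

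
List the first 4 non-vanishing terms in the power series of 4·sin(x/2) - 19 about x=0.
x^5/960 - x^3/12 + 2·x - 19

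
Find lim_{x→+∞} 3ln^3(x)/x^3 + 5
The quotient is an ∞/∞ indeterminate form as x → +∞.
The polynomial denominator x^3 dominates the logarithmic numerator (any positive power of x ≫ ln^3(x) as x → ∞), so the quotient → 0.
Adding the constant: 0 + 5 = 5. Limit = 5.

Final answer: 5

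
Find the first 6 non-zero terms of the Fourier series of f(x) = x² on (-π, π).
-4·cos(x) + cos(2·x) - 4·cos(3·x)/9 + cos(4·x)/4 - 4·cos(5·x)/25 + π^2/3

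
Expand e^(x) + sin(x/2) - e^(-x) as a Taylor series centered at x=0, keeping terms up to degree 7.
17·x^7/43008 + 13·x^5/768 + 5·x^3/16 + 5·x/2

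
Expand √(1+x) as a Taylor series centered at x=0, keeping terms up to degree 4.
-5·x^4/128 + x^3/16 - x^2/8 + x/2 + 1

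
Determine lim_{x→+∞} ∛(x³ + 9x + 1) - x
This is an ∞ − ∞ indeterminate form.
Multiply by (A² + AB + B²)/(A² + AB + B²) where A = ∛(x³+9x + 1), B = x to use A³ − B³ = (A−B)(A²+AB+B²); the x³ terms cancel, leaving (9x + 1)/(A²+AB+B²) with denominator ~ 3x², so the limit is 0.
Limit = 0.

Final answer: 0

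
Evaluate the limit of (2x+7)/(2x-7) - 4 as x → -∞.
Evaluate the dominant behaviour as x → -∞; each term tends to a finite value or vanishes.
Limit = -3.

Final answer: -3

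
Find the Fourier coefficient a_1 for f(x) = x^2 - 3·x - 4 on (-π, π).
a_1 = (1/π) ∫_{-π}^{π} f(x)·cos(1x) dx.
Evaluate the integral (use parity and integration by parts as needed): a_1 = -4.

Final answer: -4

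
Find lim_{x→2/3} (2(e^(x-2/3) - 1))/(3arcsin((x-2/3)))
Both numerator and denominator → 0 as x → 2/3; this is a 0/0 indeterminate form.
Expand each to leading order near x = 2/3: numerator ~ 2·(x - 2/3), denominator ~ 3·(x - 2/3).
The limit of the ratio is 2/3.

Final answer: 2/3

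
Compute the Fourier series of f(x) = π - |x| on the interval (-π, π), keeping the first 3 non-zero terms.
4·cos(x)/π + 4·cos(3·x)/(9·π) + π/2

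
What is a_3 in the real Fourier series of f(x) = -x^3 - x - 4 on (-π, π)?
a_3 = (1/π) ∫_{-π}^{π} f(x)·cos(3x) dx.
Evaluate the integral (use parity and integration by parts as needed): a_3 = 0.

Final answer: 0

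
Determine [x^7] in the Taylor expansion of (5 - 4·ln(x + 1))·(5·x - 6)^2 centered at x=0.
Expand to order 7: (5 - 4·ln(x + 1))·(5·x - 6)^2 = -564·x^7/7 + 97·x^6 - 1832·x^5/15 + 166·x^4 - 268·x^3 + 437·x^2 - 444·x + 180 + O(x^8).
The coefficient of x^7 is -564/7.

Final answer: -564/7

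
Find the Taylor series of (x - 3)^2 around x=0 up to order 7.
x^2 - 6·x + 9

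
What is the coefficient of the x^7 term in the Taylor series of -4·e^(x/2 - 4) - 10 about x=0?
Expand to order 7: -4·e^(x/2 - 4) - 10 = -x^7·e^(-4)/161280 - x^6·e^(-4)/11520 - x^5·e^(-4)/960 - x^4·e^(-4)/96 - x^3·e^(-4)/12 - x^2·e^(-4)/2 - 2·x·e^(-4) - 10 - 4·e^(-4) + O(x^8).
The coefficient of x^7 is -e^(-4)/161280.

Final answer: -e^(-4)/161280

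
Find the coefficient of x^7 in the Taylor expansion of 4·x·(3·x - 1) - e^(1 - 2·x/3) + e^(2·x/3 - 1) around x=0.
Expand to order 7: 4·x·(3·x - 1) - e^(1 - 2·x/3) + e^(2·x/3 - 1) = x^7·(8·e^(-1)/688905 + 8·e/688905) + x^6·(-4·e/32805 + 4·e^(-1)/32805) + x^5·(4·e^(-1)/3645 + 4·e/3645) + x^4·(-2·e/243 + 2·e^(-1)/243) + x^3·(4·e^(-1)/81 + 4·e/81) + x^2·(-2·e/9 + 2·e^(-1)/9 + 12) + x·(-4 + 2·e^(-1)/3 + 2·e/3) - e + e^(-1) + O(x^8).
The coefficient of x^7 is 8·e^(-1)/688905 + 8·e/688905.

Final answer: 8·e^(-1)/688905 + 8·e/688905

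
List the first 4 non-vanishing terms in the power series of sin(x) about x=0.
-x^7/5040 + x^5/120 - x^3/6 + x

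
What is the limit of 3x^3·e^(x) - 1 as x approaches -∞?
The product is a 0·∞ indeterminate form at x → -∞.
Rewrite the product as 3x^3 / e^(-x) (an ∞/∞ form) and apply L'Hôpital, or use the standard hierarchy e^(|x|) ≫ |x^3| as x → -∞.
The indeterminate product → 0, so the limit = -1.

Final answer: -1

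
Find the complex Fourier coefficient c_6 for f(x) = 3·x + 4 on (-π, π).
Compute the real Fourier coefficients first: a_6 = 0, b_6 = -1.
Then c_6 = (a_6 − i·b_6)/2 = i/2.

Final answer: i/2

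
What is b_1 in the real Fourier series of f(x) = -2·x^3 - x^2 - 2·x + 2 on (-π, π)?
b_1 = (1/π) ∫_{-π}^{π} f(x)·sin(1x) dx.
Evaluate the integral (use parity and integration by parts as needed): b_1 = 20 - 4·π^2.

Final answer: 20 - 4·π^2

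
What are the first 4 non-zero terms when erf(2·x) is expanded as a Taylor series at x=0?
-128·x^7/(21·√(π)) + 32·x^5/(5·√(π)) - 16·x^3/(3·√(π)) + 4·x/√(π)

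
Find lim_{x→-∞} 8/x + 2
Evaluate the dominant behaviour as x → -∞; each term tends to a finite value or vanishes.
Limit = 2.

Final answer: 2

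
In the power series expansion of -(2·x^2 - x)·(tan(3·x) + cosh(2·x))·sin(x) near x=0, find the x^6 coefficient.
Expand to order 6: -(2·x^2 - x)·(tan(3·x) + cosh(2·x))·sin(x) = -1999·x^6/120 + 29·x^5/6 - 25·x^4/6 + x^3 + x^2 + O(x^7).
The coefficient of x^6 is -1999/120.

Final answer: -1999/120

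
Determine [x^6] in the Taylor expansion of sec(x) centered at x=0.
Expand to order 6: sec(x) = 61·x^6/720 + 5·x^4/24 + x^2/2 + 1 + O(x^7).
The coefficient of x^6 is 61/720.

Final answer: 61/720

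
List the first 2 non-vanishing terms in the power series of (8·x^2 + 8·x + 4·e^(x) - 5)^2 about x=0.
1 - 24·x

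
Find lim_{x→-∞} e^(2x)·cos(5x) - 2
Evaluate the dominant behaviour as x → -∞; each term tends to a finite value or vanishes.
Limit = -2.

Final answer: -2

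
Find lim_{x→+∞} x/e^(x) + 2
The quotient is an ∞/∞ indeterminate form as x → +∞.
The exponential denominator e^(x) dominates the polynomial numerator (e^x ≫ x as x → ∞), so the quotient → 0.
Adding the constant: 0 + 2 = 2. Limit = 2.

Final answer: 2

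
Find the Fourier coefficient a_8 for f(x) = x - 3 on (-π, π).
a_8 = (1/π) ∫_{-π}^{π} f(x)·cos(8x) dx.
Evaluate the integral (use parity and integration by parts as needed): a_8 = 0.

Final answer: 0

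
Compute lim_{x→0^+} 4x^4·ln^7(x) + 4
The product is a 0·∞ indeterminate form at x → 0⁺.
Rewrite the product as 4·ln^7(x) / x^(-4) and apply L'Hôpital, or use the standard hierarchy x^(-4) ≫ |ln x|^7 as x → 0⁺.
The indeterminate product → 0, so the limit = 4.

Final answer: 4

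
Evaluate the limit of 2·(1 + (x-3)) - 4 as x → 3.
Direct substitution at x = 3 gives -2.

Final answer: -2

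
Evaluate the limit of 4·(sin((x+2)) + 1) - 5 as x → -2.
Direct substitution at x = -2 gives -1.

Final answer: -1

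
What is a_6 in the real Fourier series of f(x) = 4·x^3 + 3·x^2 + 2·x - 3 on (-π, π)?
a_6 = (1/π) ∫_{-π}^{π} f(x)·cos(6x) dx.
Evaluate the integral (use parity and integration by parts as needed): a_6 = 1/3.

Final answer: 1/3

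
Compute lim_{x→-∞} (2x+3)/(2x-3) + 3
Evaluate the dominant behaviour as x → -∞; each term tends to a finite value or vanishes.
Limit = 4.

Final answer: 4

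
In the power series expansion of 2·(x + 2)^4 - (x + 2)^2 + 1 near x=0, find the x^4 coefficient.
Expand to order 4: 2·(x + 2)^4 - (x + 2)^2 + 1 = 2·x^4 + 16·x^3 + 47·x^2 + 60·x + 29 + O(x^5).
The coefficient of x^4 is 2.

Final answer: 2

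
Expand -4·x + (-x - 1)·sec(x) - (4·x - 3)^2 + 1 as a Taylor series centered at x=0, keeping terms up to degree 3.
-x^3/2 - 33·x^2/2 + 19·x - 9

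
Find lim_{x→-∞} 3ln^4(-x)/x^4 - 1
The quotient is an ∞/∞ indeterminate form as x → -∞.
Compare growth rates of the dominant terms (exponentials ≫ polynomials ≫ logarithms), or apply L'Hôpital's rule; the quotient → 0.
Adding the constant: 0 - 1 = -1. Limit = -1.

Final answer: -1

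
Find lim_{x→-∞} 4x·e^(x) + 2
The product is a 0·∞ indeterminate form at x → -∞.
Rewrite the product as 4x / e^(-x) (an ∞/∞ form) and apply L'Hôpital, or use the standard hierarchy e^(|x|) ≫ |x| as x → -∞.
The indeterminate product → 0, so the limit = 2.

Final answer: 2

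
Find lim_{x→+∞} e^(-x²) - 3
Evaluate the dominant behaviour as x → +∞; each term tends to a finite value or vanishes.
Limit = -3.

Final answer: -3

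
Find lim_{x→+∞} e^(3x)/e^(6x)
This is an ∞/∞ indeterminate form as x → +∞.
Rewrite e^(3x)/e^(6x) = e^((3−6)x) = e^(-3x); the exponent coefficient is -3 < 0 so e^(-3x) → 0.
Limit = 0.

Final answer: 0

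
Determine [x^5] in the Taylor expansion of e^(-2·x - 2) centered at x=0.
Expand to order 5: e^(-2·x - 2) = -4·x^5·e^(-2)/15 + 2·x^4·e^(-2)/3 - 4·x^3·e^(-2)/3 + 2·x^2·e^(-2) - 2·x·e^(-2) + e^(-2) + O(x^6).
The coefficient of x^5 is -4·e^(-2)/15.

Final answer: -4·e^(-2)/15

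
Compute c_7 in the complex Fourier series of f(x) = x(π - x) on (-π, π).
Compute the real Fourier coefficients first: a_7 = 4/49, b_7 = 2·π/7.
Then c_7 = (a_7 − i·b_7)/2 = 2/49 - i·π/7.

Final answer: 2/49 - i·π/7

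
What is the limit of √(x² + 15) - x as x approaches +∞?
This is an ∞ − ∞ indeterminate form.
Multiply and divide by the conjugate √(x²+15) + x; the x² terms cancel, leaving 15/(√(x²+15)+x) → 0.
Limit = 0.

Final answer: 0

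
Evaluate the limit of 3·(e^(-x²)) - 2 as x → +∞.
Evaluate the dominant behaviour as x → +∞; each term tends to a finite value or vanishes.
Limit = -2.

Final answer: -2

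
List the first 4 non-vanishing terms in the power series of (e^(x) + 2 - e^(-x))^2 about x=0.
4·x^3/3 + 4·x^2 + 8·x + 4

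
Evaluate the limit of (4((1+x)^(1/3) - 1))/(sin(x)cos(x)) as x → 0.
Both numerator and denominator → 0 as x → 0; this is a 0/0 indeterminate form.
Expand each to leading order near x = 0: numerator ~ 4·x/3, denominator ~ x.
The limit of the ratio is 4/3.

Final answer: 4/3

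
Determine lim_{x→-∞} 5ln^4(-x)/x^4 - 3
The quotient is an ∞/∞ indeterminate form as x → -∞.
Compare growth rates of the dominant terms (exponentials ≫ polynomials ≫ logarithms), or apply L'Hôpital's rule; the quotient → 0.
Adding the constant: 0 - 3 = -3. Limit = -3.

Final answer: -3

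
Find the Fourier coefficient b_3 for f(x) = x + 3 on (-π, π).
b_3 = (1/π) ∫_{-π}^{π} f(x)·sin(3x) dx.
Evaluate the integral (use parity and integration by parts as needed): b_3 = 2/3.

Final answer: 2/3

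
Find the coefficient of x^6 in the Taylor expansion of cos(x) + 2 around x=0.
Expand to order 6: cos(x) + 2 = -x^6/720 + x^4/24 - x^2/2 + 3 + O(x^7).
The coefficient of x^6 is -1/720.

Final answer: -1/720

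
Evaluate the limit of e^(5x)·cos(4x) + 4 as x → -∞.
Evaluate the dominant behaviour as x → -∞; each term tends to a finite value or vanishes.
Limit = 4.

Final answer: 4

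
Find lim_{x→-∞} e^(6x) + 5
Evaluate the dominant behaviour as x → -∞; each term tends to a finite value or vanishes.
Limit = 5.

Final answer: 5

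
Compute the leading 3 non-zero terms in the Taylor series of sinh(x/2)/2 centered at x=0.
x^5/7680 + x^3/96 + x/4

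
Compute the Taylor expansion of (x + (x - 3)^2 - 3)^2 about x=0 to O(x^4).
-10·x^3 + 37·x^2 - 60·x + 36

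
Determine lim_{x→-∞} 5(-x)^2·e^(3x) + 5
The product is a 0·∞ indeterminate form at x → -∞.
Rewrite the product as 5(-x)^2 / e^(-3x) (an ∞/∞ form) and apply L'Hôpital, or use the standard hierarchy e^(3|x|) ≫ |(-x)^2| as x → -∞.
The indeterminate product → 0, so the limit = 5.

Final answer: 5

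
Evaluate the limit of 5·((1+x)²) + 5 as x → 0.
Direct substitution at x = 0 gives 10.

Final answer: 10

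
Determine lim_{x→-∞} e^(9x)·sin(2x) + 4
Evaluate the dominant behaviour as x → -∞; each term tends to a finite value or vanishes.
Limit = 4.

Final answer: 4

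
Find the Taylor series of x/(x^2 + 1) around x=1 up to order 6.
1/2 - (x - 1)^2/4 + (x - 1)^3/4 - (x - 1)^4/8 + (x - 1)^6/16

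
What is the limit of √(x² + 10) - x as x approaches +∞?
This is an ∞ − ∞ indeterminate form.
Multiply and divide by the conjugate √(x²+10) + x; the x² terms cancel, leaving 10/(√(x²+10)+x) → 0.
Limit = 0.

Final answer: 0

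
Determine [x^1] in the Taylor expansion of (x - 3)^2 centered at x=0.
Expand to order 1: (x - 3)^2 = 9 - 6·x + O(x^2).
The coefficient of x^1 is -6.

Final answer: -6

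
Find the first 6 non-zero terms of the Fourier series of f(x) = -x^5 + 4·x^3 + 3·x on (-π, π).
(-282 - 2·π^4 + 48·π^2)·sin(x) + (-9·π^2 + 21/2 + π^4)·sin(2·x) + (-2·π^4/3 - 62/81 + 112·π^2/27)·sin(3·x) + (-21·π^2/8 - 33/64 + π^4/2)·sin(4·x) + (-2·π^4/5 + 462/625 + 48·π^2/25)·sin(5·x) + (-41·π^2/27 - 121/162 + π^4/3)·sin(6·x)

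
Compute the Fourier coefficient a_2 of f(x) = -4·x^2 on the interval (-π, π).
a_2 = (1/π) ∫_{-π}^{π} f(x)·cos(2x) dx.
Evaluate the integral (use parity and integration by parts as needed): a_2 = -4.

Final answer: -4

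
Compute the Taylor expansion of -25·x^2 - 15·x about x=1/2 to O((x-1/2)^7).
-55/4 - 40·(x - 1/2) - 25·(x - 1/2)^2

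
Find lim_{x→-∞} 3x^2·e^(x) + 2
The product is a 0·∞ indeterminate form at x → -∞.
Rewrite the product as 3x^2 / e^(-x) (an ∞/∞ form) and apply L'Hôpital, or use the standard hierarchy e^(|x|) ≫ |x^2| as x → -∞.
The indeterminate product → 0, so the limit = 2.

Final answer: 2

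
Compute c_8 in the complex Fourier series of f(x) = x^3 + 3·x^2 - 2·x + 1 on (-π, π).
Compute the real Fourier coefficients first: a_8 = 3/16, b_8 = 67/128 - π^2/4.
Then c_8 = (a_8 − i·b_8)/2 = 3/32 - 67·i/256 + i·π^2/8.

Final answer: 3/32 - 67·i/256 + i·π^2/8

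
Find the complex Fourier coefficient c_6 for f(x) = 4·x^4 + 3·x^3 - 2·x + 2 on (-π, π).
Compute the real Fourier coefficients first: a_6 = -4/27 + 8·π^2/9, b_6 = 5/6 - π^2.
Then c_6 = (a_6 − i·b_6)/2 = -2/27 + 4·π^2/9 - 5·i/12 + i·π^2/2.

Final answer: -2/27 + 4·π^2/9 - 5·i/12 + i·π^2/2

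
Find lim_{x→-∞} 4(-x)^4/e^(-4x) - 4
The quotient is an ∞/∞ indeterminate form as x → -∞.
Compare growth rates of the dominant terms (exponentials ≫ polynomials ≫ logarithms), or apply L'Hôpital's rule; the quotient → 0.
Adding the constant: 0 - 4 = -4. Limit = -4.

Final answer: -4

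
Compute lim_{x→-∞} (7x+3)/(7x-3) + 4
Evaluate the dominant behaviour as x → -∞; each term tends to a finite value or vanishes.
Limit = 5.

Final answer: 5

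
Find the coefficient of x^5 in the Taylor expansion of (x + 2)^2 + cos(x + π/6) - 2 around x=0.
Expand to order 5: (x + 2)^2 + cos(x + π/6) - 2 = -x^5/240 + √(3)·x^4/48 + x^3/12 + x^2·(1 - √(3)/4) + 7·x/2 + √(3)/2 + 2 + O(x^6).
The coefficient of x^5 is -1/240.

Final answer: -1/240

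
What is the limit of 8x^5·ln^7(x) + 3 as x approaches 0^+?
The product is a 0·∞ indeterminate form at x → 0⁺.
Rewrite the product as 8·ln^7(x) / x^(-5) and apply L'Hôpital, or use the standard hierarchy x^(-5) ≫ |ln x|^7 as x → 0⁺.
The indeterminate product → 0, so the limit = 3.

Final answer: 3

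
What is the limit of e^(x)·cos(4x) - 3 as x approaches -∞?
Evaluate the dominant behaviour as x → -∞; each term tends to a finite value or vanishes.
Limit = -3.

Final answer: -3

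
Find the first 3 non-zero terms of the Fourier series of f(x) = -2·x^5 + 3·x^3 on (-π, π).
(-516 - 4·π^4 + 86·π^2)·sin(x) + (-13·π^2 + 39/2 + 2·π^4)·sin(2·x) + (-4·π^4/3 - 268/81 + 134·π^2/27)·sin(3·x)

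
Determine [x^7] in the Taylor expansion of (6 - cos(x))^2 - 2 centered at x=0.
Expand to order 7: (6 - cos(x))^2 - 2 = -x^6/36 - x^4/6 + 5·x^2 + 23 + O(x^8).
The coefficient of x^7 is 0.

Final answer: 0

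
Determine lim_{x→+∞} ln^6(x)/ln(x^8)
This is an ∞/∞ indeterminate form as x → +∞.
Write ln(x^8) = 8·ln(x), reducing the quotient to ln^5(x)/8 → ∞.
Limit = ∞.

Final answer: ∞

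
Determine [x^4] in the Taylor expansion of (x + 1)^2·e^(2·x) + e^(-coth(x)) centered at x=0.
Expand to order 4: (x + 1)^2·e^(2·x) + e^(-coth(x)) = 16·x^4/3 + 22·x^3/3 + 7·x^2 + 4·x + 1 + O(x^5).
The coefficient of x^4 is 16/3.

Final answer: 16/3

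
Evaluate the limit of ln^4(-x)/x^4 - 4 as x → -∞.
The quotient is an ∞/∞ indeterminate form as x → -∞.
Compare growth rates of the dominant terms (exponentials ≫ polynomials ≫ logarithms), or apply L'Hôpital's rule; the quotient → 0.
Adding the constant: 0 - 4 = -4. Limit = -4.

Final answer: -4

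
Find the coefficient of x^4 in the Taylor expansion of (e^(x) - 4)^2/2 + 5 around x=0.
Expand to order 4: (e^(x) - 4)^2/2 + 5 = x^4/6 - x^2 - 3·x + 19/2 + O(x^5).
The coefficient of x^4 is 1/6.

Final answer: 1/6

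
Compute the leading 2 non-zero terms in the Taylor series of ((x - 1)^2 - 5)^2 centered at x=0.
16·x + 16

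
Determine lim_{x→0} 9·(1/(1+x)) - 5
Direct substitution at x = 0 gives 4.

Final answer: 4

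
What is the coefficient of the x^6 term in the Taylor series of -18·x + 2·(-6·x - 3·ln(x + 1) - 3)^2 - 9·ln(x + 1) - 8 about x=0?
Expand to order 6: -18·x + 2·(-6·x - 3·ln(x + 1) - 3)^2 - 9·ln(x + 1) - 8 = 118·x^6/5 - 138·x^5/5 + 135·x^4/4 - 45·x^3 + 297·x^2/2 + 81·x + 10 + O(x^7).
The coefficient of x^6 is 118/5.

Final answer: 118/5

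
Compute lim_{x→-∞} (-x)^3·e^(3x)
This is a 0·∞ indeterminate form at x → -∞.
Rewrite the product as (-x)^3 / e^(-3x) (an ∞/∞ form) and apply L'Hôpital, or use the standard hierarchy e^(3|x|) ≫ |(-x)^3| as x → -∞.
The indeterminate product → 0, so the limit = 0.

Final answer: 0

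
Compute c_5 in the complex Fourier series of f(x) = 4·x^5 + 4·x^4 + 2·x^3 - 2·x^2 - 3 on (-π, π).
Compute the real Fourier coefficients first: a_5 = 392/625 - 32·π^2/25, b_5 = -12·π^2/25 + 72/625 + 8·π^4/5.
Then c_5 = (a_5 − i·b_5)/2 = -16·π^2/25 + 196/625 - 4·i·π^4/5 - 36·i/625 + 6·i·π^2/25.

Final answer: -16·π^2/25 + 196/625 - 4·i·π^4/5 - 36·i/625 + 6·i·π^2/25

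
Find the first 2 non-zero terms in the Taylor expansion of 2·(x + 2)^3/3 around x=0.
8·x + 16/3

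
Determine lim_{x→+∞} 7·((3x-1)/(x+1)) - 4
Evaluate the dominant behaviour as x → +∞; each term tends to a finite value or vanishes.
Limit = 17.

Final answer: 17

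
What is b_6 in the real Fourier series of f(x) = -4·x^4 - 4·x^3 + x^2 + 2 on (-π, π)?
b_6 = (1/π) ∫_{-π}^{π} f(x)·sin(6x) dx.
Evaluate the integral (use parity and integration by parts as needed): b_6 = -2/9 + 4·π^2/3.

Final answer: -2/9 + 4·π^2/3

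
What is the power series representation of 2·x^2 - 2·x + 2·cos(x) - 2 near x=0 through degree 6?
-x^6/360 + x^4/12 + x^2 - 2·x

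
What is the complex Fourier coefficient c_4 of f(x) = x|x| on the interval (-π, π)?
Compute the real Fourier coefficients first: a_4 = 0, b_4 = -π/2.
Then c_4 = (a_4 − i·b_4)/2 = i·π/4.

Final answer: i·π/4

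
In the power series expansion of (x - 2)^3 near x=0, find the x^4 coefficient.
Expand to order 4: (x - 2)^3 = x^3 - 6·x^2 + 12·x - 8 + O(x^5).
The coefficient of x^4 is 0.

Final answer: 0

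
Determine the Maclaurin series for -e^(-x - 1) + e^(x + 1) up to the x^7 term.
x^7·(e^(-1)/5040 + e/5040) + x^6·(-e^(-1)/720 + e/720) + x^5·(e^(-1)/120 + e/120) + x^4·(-e^(-1)/24 + e/24) + x^3·(e^(-1)/6 + e/6) + x^2·(-e^(-1)/2 + e/2) + x·(e^(-1) + e) - e^(-1) + e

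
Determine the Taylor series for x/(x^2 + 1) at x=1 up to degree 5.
1/2 - (x - 1)^2/4 + (x - 1)^3/4 - (x - 1)^4/8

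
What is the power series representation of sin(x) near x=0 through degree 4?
-x^3/6 + x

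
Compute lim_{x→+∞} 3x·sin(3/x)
As x → +∞: let u = 3/x → 0⁺; then 3·x·sin(3/x) = 3·3·sin(u)/u → 3·3·1 = 9.
Limit = 9.

Final answer: 9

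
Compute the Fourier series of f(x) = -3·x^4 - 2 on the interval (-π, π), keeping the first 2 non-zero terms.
(-144 + 24·π^2)·cos(x) - 3·π^4/5 - 2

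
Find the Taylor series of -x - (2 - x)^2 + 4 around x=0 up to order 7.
-x^2 + 3·x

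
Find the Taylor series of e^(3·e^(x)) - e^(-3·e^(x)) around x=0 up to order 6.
x^6·(-13·e^(-3)/48 + 4117·e^(3)/240) + x^5·(-e^(-3)/5 + 311·e^(3)/20) + x^4·(7·e^(-3)/8 + 103·e^(3)/8) + x^3·(e^(-3)/2 + 19·e^(3)/2) + x^2·(-3·e^(-3) + 6·e^(3)) + x·(3·e^(-3) + 3·e^(3)) - e^(-3) + e^(3)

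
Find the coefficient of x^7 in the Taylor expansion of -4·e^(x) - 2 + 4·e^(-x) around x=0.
Expand to order 7: -4·e^(x) - 2 + 4·e^(-x) = -x^7/630 - x^5/15 - 4·x^3/3 - 8·x - 2 + O(x^8).
The coefficient of x^7 is -1/630.

Final answer: -1/630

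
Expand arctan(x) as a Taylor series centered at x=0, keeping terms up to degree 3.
-x^3/3 + x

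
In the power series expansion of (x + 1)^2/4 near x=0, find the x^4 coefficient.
Expand to order 4: (x + 1)^2/4 = x^2/4 + x/2 + 1/4 + O(x^5).
The coefficient of x^4 is 0.

Final answer: 0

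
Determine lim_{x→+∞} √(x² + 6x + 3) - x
As x → +∞: multiply by the conjugate to get (6x+3)/(√(x²+6x+3)+x); the denominator ~ 2x, so the limit is 6/2 = 3.
Limit = 3.

Final answer: 3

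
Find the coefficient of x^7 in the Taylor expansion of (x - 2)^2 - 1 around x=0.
Expand to order 7: (x - 2)^2 - 1 = x^2 - 4·x + 3 + O(x^8).
The coefficient of x^7 is 0.

Final answer: 0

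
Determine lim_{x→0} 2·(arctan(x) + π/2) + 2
Direct substitution at x = 0 gives 2 + π.

Final answer: 2 + π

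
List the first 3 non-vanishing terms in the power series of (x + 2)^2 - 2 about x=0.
x^2 + 4·x + 2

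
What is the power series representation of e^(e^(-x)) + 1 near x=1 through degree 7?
1 + e^(e^(-1)) - e^(-1)·e^(e^(-1))·(x - 1) + (e^(e^(-1)) + e·e^(e^(-1)))·e^(-2)·(x - 1)^2/2 + (-3·e·e^(e^(-1)) - e^(2)·e^(e^(-1)) - e^(e^(-1)))·e^(-3)·(x - 1)^3/6 + (e^(e^(-1)) + 6·e·e^(e^(-1)) + e^(3)·e^(e^(-1)) + 7·e^(2)·e^(e^(-1)))·e^(-4)·(x - 1)^4/24 + (-15·e^(3)·e^(e^(-1)) - 25·e^(2)·e^(e^(-1)) - e^(4)·e^(e^(-1)) - 10·e·e^(e^(-1)) - e^(e^(-1)))·e^(-5)·(x - 1)^5/120 + (e^(e^(-1)) + 15·e·e^(e^(-1)) + e^(5)·e^(e^(-1)) + 65·e^(2)·e^(e^(-1)) + 31·e^(4)·e^(e^(-1)) + 90·e^(3)·e^(e^(-1)))·e^(-6)·(x - 1)^6/720 + (-301·e^(4)·e^(e^(-1)) - 63·e^(5)·e^(e^(-1)) - 350·e^(3)·e^(e^(-1)) - 140·e^(2)·e^(e^(-1)) - e^(6)·e^(e^(-1)) - 21·e·e^(e^(-1)) - e^(e^(-1)))·e^(-7)·(x - 1)^7/5040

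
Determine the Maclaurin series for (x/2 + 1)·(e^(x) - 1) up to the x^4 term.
x^4/8 + 5·x^3/12 + x^2 + x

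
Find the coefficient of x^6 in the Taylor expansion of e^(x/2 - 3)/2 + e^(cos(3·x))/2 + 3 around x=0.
Expand to order 6: e^(x/2 - 3)/2 + e^(cos(3·x))/2 + 3 = x^6·(-2511·e/160 + e^(-3)/92160) + x^5·e^(-3)/7680 + x^4·(e^(-3)/768 + 27·e/4) + x^3·e^(-3)/96 + x^2·(-9·e/4 + e^(-3)/16) + x·e^(-3)/4 + e^(-3)/2 + e/2 + 3 + O(x^7).
The coefficient of x^6 is -2511·e/160 + e^(-3)/92160.

Final answer: -2511·e/160 + e^(-3)/92160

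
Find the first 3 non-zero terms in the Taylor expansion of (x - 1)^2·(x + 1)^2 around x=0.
x^4 - 2·x^2 + 1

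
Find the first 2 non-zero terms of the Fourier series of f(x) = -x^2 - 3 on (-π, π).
4·cos(x) - π^2/3 - 3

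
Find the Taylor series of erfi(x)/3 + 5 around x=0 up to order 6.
x^5/(15·√(π)) + 2·x^3/(9·√(π)) + 2·x/(3·√(π)) + 5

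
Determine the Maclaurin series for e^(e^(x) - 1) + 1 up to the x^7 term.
877·x^7/5040 + 203·x^6/720 + 13·x^5/30 + 5·x^4/8 + 5·x^3/6 + x^2 + x + 2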